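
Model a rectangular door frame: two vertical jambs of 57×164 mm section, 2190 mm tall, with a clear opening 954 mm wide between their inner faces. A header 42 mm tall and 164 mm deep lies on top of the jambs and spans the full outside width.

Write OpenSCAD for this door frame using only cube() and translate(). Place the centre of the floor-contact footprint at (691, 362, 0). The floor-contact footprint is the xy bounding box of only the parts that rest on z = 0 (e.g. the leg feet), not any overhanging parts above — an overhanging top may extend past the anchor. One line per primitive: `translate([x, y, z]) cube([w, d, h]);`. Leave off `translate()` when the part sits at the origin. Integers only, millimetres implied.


translate([157, 280, 0]) cube([57, 164, 2190]);
translate([1168, 280, 0]) cube([57, 164, 2190]);
translate([157, 280, 2190]) cube([1068, 164, 42]);


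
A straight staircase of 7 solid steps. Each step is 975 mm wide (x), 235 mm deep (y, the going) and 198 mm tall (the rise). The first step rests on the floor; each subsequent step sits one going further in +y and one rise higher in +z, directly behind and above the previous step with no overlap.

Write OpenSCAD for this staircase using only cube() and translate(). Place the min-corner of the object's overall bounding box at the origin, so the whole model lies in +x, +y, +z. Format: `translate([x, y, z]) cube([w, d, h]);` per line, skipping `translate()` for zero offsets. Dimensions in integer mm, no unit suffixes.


cube([975, 235, 198]);
translate([0, 235, 198]) cube([975, 235, 198]);
translate([0, 470, 396]) cube([975, 235, 198]);
translate([0, 705, 594]) cube([975, 235, 198]);
translate([0, 940, 792]) cube([975, 235, 198]);
translate([0, 1175, 990]) cube([975, 235, 198]);
translate([0, 1410, 1188]) cube([975, 235, 198]);


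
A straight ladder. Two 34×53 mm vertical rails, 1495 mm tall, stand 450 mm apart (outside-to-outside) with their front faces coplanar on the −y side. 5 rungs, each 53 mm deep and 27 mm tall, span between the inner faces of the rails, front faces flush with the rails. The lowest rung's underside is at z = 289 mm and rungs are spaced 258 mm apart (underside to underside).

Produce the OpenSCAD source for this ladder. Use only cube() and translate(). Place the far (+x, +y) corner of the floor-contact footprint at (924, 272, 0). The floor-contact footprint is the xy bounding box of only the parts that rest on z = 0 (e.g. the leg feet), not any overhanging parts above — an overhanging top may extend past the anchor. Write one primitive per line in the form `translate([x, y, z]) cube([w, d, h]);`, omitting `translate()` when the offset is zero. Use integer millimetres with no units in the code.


translate([474, 219, 0]) cube([34, 53, 1495]);
translate([890, 219, 0]) cube([34, 53, 1495]);
translate([508, 219, 289]) cube([382, 53, 27]);
translate([508, 219, 547]) cube([382, 53, 27]);
translate([508, 219, 805]) cube([382, 53, 27]);
translate([508, 219, 1063]) cube([382, 53, 27]);
translate([508, 219, 1321]) cube([382, 53, 27]);


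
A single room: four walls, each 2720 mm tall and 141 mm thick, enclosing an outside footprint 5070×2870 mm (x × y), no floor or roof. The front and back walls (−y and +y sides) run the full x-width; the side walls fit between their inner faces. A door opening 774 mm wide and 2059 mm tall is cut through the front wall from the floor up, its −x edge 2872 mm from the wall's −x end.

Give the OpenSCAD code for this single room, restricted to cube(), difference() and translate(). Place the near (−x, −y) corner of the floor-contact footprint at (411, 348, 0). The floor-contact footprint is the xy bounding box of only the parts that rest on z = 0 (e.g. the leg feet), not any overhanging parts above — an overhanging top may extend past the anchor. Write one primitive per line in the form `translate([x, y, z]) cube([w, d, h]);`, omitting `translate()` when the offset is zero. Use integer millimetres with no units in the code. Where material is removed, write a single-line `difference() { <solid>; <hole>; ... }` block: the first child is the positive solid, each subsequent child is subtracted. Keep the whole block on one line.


difference() { translate([411, 348, 0]) cube([5070, 141, 2720]); translate([3283, 348, 0]) cube([774, 141, 2059]); }
translate([411, 3077, 0]) cube([5070, 141, 2720]);
translate([411, 489, 0]) cube([141, 2588, 2720]);
translate([5340, 489, 0]) cube([141, 2588, 2720]);


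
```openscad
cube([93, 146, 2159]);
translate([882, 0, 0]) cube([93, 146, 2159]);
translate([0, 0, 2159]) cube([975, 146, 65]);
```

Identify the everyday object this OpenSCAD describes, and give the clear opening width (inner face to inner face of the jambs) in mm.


A door frame. The clear opening width is 789 mm.

Two 2159 mm tall posts with a header on top — a door frame. The left jamb is 93 mm wide at x = 0; the right jamb starts at x = 882. The clear opening is 882 − 93 = 789 mm.


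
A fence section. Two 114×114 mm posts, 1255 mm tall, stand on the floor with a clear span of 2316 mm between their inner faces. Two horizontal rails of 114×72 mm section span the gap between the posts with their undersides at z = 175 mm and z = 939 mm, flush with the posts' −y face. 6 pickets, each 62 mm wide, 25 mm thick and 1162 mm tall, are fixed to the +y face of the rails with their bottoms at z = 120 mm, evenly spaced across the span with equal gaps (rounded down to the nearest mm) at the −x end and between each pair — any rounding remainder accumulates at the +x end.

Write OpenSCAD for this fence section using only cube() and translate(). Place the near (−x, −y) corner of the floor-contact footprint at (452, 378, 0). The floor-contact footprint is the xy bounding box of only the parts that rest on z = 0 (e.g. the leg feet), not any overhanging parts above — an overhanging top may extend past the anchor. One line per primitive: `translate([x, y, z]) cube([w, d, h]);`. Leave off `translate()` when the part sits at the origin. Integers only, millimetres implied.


translate([452, 378, 0]) cube([114, 114, 1255]);
translate([2882, 378, 0]) cube([114, 114, 1255]);
translate([566, 378, 175]) cube([2316, 114, 72]);
translate([566, 378, 939]) cube([2316, 114, 72]);
translate([843, 492, 120]) cube([62, 25, 1162]);
translate([1182, 492, 120]) cube([62, 25, 1162]);
translate([1521, 492, 120]) cube([62, 25, 1162]);
translate([1860, 492, 120]) cube([62, 25, 1162]);
translate([2199, 492, 120]) cube([62, 25, 1162]);
translate([2538, 492, 120]) cube([62, 25, 1162]);


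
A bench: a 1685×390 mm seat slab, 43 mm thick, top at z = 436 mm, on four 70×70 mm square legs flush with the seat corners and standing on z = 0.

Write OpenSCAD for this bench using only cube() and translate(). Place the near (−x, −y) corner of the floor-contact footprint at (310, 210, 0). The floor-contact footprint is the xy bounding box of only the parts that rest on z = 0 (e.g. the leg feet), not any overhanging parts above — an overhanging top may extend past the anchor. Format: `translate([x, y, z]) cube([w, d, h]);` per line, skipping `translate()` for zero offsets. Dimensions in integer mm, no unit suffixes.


translate([310, 210, 393]) cube([1685, 390, 43]);
translate([310, 210, 0]) cube([70, 70, 393]);
translate([310, 530, 0]) cube([70, 70, 393]);
translate([1925, 210, 0]) cube([70, 70, 393]);
translate([1925, 530, 0]) cube([70, 70, 393]);


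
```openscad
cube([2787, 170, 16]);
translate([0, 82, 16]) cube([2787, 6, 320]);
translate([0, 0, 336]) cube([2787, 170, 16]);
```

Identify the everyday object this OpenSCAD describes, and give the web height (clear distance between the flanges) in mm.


An I-beam. The web height is 320 mm.

Two wide flanges with a thin centred web — an I-beam. Overall 352 mm minus two 16 mm flanges gives a web of 352 − 2·16 = 320 mm.


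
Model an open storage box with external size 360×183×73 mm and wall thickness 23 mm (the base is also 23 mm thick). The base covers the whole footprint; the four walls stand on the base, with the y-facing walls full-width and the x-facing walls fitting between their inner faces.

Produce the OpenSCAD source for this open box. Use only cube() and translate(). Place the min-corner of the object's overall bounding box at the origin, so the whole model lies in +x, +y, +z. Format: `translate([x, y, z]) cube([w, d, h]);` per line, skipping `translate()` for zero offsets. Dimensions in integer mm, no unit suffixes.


cube([360, 183, 23]);
translate([0, 0, 23]) cube([360, 23, 50]);
translate([0, 160, 23]) cube([360, 23, 50]);
translate([0, 23, 23]) cube([23, 137, 50]);
translate([337, 23, 23]) cube([23, 137, 50]);


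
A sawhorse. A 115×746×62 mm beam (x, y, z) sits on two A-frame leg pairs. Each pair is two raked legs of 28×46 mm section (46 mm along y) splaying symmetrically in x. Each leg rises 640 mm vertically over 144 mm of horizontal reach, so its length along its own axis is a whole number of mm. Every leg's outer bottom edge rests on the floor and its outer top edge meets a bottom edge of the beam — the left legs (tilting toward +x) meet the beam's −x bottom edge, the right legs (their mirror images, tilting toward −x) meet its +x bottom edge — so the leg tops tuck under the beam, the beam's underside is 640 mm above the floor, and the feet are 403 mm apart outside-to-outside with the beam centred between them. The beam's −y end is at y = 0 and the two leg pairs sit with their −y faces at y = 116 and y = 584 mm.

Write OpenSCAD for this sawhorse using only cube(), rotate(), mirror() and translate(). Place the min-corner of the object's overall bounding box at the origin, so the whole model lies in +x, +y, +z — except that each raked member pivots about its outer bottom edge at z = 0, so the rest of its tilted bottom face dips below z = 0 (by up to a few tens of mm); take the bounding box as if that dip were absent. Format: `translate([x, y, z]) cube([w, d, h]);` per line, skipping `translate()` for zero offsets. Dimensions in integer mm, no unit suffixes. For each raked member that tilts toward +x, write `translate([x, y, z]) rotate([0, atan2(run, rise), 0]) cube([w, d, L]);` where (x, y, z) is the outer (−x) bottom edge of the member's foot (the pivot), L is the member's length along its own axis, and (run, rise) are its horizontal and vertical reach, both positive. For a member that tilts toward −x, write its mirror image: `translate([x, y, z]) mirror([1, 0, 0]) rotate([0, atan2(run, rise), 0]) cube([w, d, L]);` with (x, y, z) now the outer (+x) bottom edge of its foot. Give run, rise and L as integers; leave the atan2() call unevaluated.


translate([144, 0, 640]) cube([115, 746, 62]);
translate([0, 116, 0]) rotate([0, atan2(144, 640), 0]) cube([28, 46, 656]);
translate([403, 116, 0]) mirror([1, 0, 0]) rotate([0, atan2(144, 640), 0]) cube([28, 46, 656]);
translate([0, 584, 0]) rotate([0, atan2(144, 640), 0]) cube([28, 46, 656]);
translate([403, 584, 0]) mirror([1, 0, 0]) rotate([0, atan2(144, 640), 0]) cube([28, 46, 656]);


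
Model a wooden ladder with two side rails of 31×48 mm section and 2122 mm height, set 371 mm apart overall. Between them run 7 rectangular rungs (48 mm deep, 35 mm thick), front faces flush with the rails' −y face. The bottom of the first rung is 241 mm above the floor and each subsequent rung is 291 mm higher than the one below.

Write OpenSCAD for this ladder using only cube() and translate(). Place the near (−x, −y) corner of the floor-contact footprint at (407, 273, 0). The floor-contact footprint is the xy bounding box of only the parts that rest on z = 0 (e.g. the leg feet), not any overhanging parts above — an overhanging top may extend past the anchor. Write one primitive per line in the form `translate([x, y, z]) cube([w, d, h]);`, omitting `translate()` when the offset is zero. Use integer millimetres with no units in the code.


// rung span = 371 - 2*31 = 309
// rung[k] z = 241 + k*291
translate([407, 273, 0]) cube([31, 48, 2122]);
translate([747, 273, 0]) cube([31, 48, 2122]);
translate([438, 273, 241]) cube([309, 48, 35]);
translate([438, 273, 532]) cube([309, 48, 35]);
translate([438, 273, 823]) cube([309, 48, 35]);
translate([438, 273, 1114]) cube([309, 48, 35]);
translate([438, 273, 1405]) cube([309, 48, 35]);
translate([438, 273, 1696]) cube([309, 48, 35]);
translate([438, 273, 1987]) cube([309, 48, 35]);


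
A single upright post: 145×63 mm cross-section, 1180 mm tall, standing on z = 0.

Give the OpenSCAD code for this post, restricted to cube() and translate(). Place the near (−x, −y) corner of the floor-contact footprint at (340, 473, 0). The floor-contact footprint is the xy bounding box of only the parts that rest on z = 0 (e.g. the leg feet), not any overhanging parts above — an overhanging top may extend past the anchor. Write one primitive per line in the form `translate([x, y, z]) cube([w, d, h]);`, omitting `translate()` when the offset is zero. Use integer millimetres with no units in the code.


translate([340, 473, 0]) cube([145, 63, 1180]);


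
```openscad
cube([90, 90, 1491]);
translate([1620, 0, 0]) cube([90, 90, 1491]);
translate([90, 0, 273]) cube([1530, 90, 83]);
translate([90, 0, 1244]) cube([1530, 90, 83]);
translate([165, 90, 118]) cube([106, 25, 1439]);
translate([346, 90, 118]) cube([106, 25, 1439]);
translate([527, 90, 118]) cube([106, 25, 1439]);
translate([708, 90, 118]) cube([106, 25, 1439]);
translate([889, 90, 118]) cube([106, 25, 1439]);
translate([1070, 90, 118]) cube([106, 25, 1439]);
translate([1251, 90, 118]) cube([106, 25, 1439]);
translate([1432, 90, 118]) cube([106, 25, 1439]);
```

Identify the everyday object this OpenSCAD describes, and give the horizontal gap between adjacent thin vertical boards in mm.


A fence section. The picket gap is 75 mm.

Two posts, two rails, 8 pickets — a fence section. Span 1530 mm holds 8 pickets of 106 mm with 9 equal gaps: ⌊(1530 − 8·106) / 9⌋ = 75 mm.


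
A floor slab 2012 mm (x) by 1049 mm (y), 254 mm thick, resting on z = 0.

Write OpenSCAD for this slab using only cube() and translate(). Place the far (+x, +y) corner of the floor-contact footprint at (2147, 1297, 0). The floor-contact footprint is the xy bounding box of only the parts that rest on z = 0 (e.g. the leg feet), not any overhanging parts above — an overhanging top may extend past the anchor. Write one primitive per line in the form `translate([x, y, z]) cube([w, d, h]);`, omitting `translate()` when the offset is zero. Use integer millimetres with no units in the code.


translate([135, 248, 0]) cube([2012, 1049, 254]);


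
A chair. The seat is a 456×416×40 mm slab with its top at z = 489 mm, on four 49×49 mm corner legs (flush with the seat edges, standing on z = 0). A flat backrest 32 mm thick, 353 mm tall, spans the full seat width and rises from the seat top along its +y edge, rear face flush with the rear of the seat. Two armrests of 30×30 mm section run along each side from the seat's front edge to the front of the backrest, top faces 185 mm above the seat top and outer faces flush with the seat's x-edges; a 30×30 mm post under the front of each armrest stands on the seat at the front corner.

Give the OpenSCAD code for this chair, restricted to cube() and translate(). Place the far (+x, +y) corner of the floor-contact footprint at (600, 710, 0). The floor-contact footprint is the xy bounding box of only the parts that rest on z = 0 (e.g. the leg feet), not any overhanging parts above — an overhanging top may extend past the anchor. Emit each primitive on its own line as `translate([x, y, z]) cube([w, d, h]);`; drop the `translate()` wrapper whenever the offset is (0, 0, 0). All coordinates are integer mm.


translate([144, 294, 449]) cube([456, 416, 40]);
translate([144, 294, 0]) cube([49, 49, 449]);
translate([551, 294, 0]) cube([49, 49, 449]);
translate([144, 661, 0]) cube([49, 49, 449]);
translate([551, 661, 0]) cube([49, 49, 449]);
translate([144, 678, 489]) cube([456, 32, 353]);
translate([144, 294, 644]) cube([30, 384, 30]);
translate([570, 294, 644]) cube([30, 384, 30]);
translate([144, 294, 489]) cube([30, 30, 155]);
translate([570, 294, 489]) cube([30, 30, 155]);


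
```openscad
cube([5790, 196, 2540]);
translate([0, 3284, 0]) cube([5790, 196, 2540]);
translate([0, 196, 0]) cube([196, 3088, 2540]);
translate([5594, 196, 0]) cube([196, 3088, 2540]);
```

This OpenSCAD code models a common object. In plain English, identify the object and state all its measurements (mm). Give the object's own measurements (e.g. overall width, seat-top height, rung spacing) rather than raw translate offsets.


The wall frame of a small rectangular building: four walls, each 2540 mm tall and 196 mm thick, enclosing a footprint 5790 mm (x) by 3480 mm (y) outside-to-outside, with no floor or roof. The front and back walls (the −y and +y sides) span the full width; the two side walls fit between them.


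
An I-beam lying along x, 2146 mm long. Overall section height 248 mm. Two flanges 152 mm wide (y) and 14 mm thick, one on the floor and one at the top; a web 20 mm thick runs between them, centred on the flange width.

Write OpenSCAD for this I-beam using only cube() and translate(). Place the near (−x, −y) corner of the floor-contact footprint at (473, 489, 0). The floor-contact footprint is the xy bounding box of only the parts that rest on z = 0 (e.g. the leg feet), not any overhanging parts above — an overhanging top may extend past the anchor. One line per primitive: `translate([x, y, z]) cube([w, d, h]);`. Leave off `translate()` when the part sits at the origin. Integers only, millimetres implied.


translate([473, 489, 0]) cube([2146, 152, 14]);
translate([473, 555, 14]) cube([2146, 20, 220]);
translate([473, 489, 234]) cube([2146, 152, 14]);


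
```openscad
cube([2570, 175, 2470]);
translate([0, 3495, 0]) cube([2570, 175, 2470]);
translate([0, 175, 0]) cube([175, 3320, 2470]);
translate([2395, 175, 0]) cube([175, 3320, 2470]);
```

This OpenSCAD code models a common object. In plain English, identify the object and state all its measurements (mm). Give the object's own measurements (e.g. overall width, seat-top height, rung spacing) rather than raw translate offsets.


The wall frame of a small rectangular building: four walls, each 2470 mm tall and 175 mm thick, enclosing a footprint 2570 mm (x) by 3670 mm (y) outside-to-outside, with no floor or roof. The front and back walls (the −y and +y sides) span the full width; the two side walls fit between them.


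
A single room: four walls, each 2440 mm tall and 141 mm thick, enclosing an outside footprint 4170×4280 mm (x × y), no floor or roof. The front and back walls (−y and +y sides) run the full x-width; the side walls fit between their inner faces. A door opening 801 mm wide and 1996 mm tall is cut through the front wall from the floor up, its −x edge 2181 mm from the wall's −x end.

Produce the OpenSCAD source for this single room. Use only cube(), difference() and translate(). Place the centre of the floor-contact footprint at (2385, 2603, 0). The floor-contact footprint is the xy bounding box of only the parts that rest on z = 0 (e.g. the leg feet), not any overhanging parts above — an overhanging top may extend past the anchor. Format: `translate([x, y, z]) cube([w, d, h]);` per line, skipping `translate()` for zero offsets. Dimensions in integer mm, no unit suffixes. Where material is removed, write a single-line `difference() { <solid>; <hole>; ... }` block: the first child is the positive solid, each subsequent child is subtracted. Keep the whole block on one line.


difference() { translate([300, 463, 0]) cube([4170, 141, 2440]); translate([2481, 463, 0]) cube([801, 141, 1996]); }
translate([300, 4602, 0]) cube([4170, 141, 2440]);
translate([300, 604, 0]) cube([141, 3998, 2440]);
translate([4329, 604, 0]) cube([141, 3998, 2440]);


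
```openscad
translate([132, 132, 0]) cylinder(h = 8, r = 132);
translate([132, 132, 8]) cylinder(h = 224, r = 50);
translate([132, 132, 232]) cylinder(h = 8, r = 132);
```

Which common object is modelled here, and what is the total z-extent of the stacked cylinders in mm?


A spool. The overall height is 240 mm.

Three coaxial cylinders, large–small–large — a spool. Two 8 mm flanges and a 224 mm core give 8 + 224 + 8 = 240 mm.


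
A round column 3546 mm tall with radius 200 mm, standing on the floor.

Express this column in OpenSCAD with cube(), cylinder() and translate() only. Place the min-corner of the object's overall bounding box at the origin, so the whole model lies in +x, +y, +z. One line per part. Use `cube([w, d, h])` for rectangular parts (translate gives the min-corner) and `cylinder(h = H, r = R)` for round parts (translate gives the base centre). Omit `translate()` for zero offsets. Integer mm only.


translate([200, 200, 0]) cylinder(h = 3546, r = 200);


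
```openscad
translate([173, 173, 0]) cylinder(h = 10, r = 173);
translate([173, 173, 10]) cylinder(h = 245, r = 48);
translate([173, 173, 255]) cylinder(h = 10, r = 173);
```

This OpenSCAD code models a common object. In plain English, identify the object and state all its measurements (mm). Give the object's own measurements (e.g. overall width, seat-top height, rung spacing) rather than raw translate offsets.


A spool: two coaxial disc flanges of radius 173 mm and thickness 10 mm, joined by a core cylinder of radius 48 mm and height 245 mm. The lower flange rests on z = 0 and the three cylinders share a vertical axis.


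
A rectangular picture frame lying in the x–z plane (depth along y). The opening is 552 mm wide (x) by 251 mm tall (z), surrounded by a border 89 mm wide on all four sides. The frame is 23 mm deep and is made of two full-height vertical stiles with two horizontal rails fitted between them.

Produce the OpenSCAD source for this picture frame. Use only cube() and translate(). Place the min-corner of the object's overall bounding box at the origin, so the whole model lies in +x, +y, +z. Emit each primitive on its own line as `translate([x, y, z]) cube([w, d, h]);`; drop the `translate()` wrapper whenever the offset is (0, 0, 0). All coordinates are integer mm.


cube([89, 23, 429]);
translate([641, 0, 0]) cube([89, 23, 429]);
translate([89, 0, 0]) cube([552, 23, 89]);
translate([89, 0, 340]) cube([552, 23, 89]);


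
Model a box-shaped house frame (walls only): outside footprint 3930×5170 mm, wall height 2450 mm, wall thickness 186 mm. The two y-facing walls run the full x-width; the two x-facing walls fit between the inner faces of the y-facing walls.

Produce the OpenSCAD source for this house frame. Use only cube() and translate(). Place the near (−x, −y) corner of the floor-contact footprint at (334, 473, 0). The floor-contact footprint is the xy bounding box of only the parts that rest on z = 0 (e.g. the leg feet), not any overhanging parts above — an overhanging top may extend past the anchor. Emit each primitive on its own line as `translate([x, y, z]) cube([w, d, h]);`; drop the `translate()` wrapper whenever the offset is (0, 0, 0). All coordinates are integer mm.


translate([334, 473, 0]) cube([3930, 186, 2450]);
translate([334, 5457, 0]) cube([3930, 186, 2450]);
translate([334, 659, 0]) cube([186, 4798, 2450]);
translate([4078, 659, 0]) cube([186, 4798, 2450]);


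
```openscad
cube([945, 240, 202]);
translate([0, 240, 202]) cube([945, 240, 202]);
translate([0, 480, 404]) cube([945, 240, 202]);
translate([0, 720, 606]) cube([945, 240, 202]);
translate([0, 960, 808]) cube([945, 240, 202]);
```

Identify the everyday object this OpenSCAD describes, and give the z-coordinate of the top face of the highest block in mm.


A staircase. The total rise is 1010 mm.

5 identical blocks, each offset up and back from the previous — a staircase. Each step is 202 mm tall and there are 5 of them, so the total rise is 5 × 202 = 1010 mm.


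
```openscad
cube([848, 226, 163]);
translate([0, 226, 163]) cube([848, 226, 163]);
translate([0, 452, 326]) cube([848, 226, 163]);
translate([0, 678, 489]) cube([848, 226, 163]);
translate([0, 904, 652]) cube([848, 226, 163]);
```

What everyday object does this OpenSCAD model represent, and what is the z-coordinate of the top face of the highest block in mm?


A staircase. The total rise is 815 mm.

5 identical blocks, each offset up and back from the previous — a staircase. Each step is 163 mm tall and there are 5 of them, so the total rise is 5 × 163 = 815 mm.


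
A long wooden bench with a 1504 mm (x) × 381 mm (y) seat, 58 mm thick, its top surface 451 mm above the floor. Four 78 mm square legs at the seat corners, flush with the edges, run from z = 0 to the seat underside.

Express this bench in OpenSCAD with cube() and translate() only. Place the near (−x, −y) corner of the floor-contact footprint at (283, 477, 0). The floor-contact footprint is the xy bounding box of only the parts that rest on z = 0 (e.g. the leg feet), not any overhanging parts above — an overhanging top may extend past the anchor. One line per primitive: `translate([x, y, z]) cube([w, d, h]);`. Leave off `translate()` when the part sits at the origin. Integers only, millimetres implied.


// leg_h = 451 − 58 = 393
translate([283, 477, 393]) cube([1504, 381, 58]);
translate([283, 477, 0]) cube([78, 78, 393]);
translate([283, 780, 0]) cube([78, 78, 393]);
translate([1709, 477, 0]) cube([78, 78, 393]);
translate([1709, 780, 0]) cube([78, 78, 393]);


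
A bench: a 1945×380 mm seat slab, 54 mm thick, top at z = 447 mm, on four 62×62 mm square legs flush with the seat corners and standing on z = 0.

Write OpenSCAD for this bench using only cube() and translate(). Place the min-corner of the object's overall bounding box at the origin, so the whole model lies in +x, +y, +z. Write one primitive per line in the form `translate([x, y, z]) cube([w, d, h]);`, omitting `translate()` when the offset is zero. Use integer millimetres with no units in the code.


// leg_h = 447 − 54 = 393
translate([0, 0, 393]) cube([1945, 380, 54]);
cube([62, 62, 393]);
translate([0, 318, 0]) cube([62, 62, 393]);
translate([1883, 0, 0]) cube([62, 62, 393]);
translate([1883, 318, 0]) cube([62, 62, 393]);


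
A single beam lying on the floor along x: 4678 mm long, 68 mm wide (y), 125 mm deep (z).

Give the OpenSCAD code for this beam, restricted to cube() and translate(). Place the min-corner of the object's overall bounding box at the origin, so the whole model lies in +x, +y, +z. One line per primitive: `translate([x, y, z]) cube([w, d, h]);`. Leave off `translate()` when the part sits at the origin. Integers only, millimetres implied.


cube([4678, 68, 125]);


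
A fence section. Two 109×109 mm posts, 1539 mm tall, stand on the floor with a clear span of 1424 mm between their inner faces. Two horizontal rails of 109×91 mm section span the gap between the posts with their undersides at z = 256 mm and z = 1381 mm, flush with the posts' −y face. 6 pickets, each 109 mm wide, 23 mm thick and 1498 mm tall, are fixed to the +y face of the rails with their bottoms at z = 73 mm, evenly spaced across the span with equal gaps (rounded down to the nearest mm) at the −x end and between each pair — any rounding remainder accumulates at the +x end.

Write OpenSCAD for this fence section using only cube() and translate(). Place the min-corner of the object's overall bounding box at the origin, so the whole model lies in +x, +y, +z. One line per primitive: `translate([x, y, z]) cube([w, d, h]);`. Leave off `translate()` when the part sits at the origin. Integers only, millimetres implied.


cube([109, 109, 1539]);
translate([1533, 0, 0]) cube([109, 109, 1539]);
translate([109, 0, 256]) cube([1424, 109, 91]);
translate([109, 0, 1381]) cube([1424, 109, 91]);
translate([219, 109, 73]) cube([109, 23, 1498]);
translate([438, 109, 73]) cube([109, 23, 1498]);
translate([657, 109, 73]) cube([109, 23, 1498]);
translate([876, 109, 73]) cube([109, 23, 1498]);
translate([1095, 109, 73]) cube([109, 23, 1498]);
translate([1314, 109, 73]) cube([109, 23, 1498]);


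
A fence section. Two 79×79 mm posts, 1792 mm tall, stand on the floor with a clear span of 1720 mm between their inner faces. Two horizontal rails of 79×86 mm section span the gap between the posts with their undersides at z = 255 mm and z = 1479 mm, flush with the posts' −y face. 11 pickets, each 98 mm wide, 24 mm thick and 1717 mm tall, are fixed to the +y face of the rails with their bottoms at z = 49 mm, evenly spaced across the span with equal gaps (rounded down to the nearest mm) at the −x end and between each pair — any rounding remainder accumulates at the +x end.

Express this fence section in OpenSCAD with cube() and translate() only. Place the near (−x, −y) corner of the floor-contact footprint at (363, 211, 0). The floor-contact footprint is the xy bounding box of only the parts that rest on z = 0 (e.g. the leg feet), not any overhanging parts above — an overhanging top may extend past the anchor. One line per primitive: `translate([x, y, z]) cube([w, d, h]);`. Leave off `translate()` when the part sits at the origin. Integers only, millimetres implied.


translate([363, 211, 0]) cube([79, 79, 1792]);
translate([2162, 211, 0]) cube([79, 79, 1792]);
translate([442, 211, 255]) cube([1720, 79, 86]);
translate([442, 211, 1479]) cube([1720, 79, 86]);
translate([495, 290, 49]) cube([98, 24, 1717]);
translate([646, 290, 49]) cube([98, 24, 1717]);
translate([797, 290, 49]) cube([98, 24, 1717]);
translate([948, 290, 49]) cube([98, 24, 1717]);
translate([1099, 290, 49]) cube([98, 24, 1717]);
translate([1250, 290, 49]) cube([98, 24, 1717]);
translate([1401, 290, 49]) cube([98, 24, 1717]);
translate([1552, 290, 49]) cube([98, 24, 1717]);
translate([1703, 290, 49]) cube([98, 24, 1717]);
translate([1854, 290, 49]) cube([98, 24, 1717]);
translate([2005, 290, 49]) cube([98, 24, 1717]);


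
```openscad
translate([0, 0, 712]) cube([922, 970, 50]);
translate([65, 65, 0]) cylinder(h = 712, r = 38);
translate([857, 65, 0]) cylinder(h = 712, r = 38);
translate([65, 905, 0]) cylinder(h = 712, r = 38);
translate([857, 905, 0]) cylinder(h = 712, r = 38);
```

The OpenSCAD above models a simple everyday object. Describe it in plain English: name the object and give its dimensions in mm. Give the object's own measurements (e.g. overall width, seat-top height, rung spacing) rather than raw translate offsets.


A rectangular dining table. The top is 922×970×50 mm with its upper surface at z = 762 mm. It stands on four round legs of 76 mm diameter, each leg's bounding box inset 27 mm from the nearest pair of top edges, running from the floor to the underside of the top.


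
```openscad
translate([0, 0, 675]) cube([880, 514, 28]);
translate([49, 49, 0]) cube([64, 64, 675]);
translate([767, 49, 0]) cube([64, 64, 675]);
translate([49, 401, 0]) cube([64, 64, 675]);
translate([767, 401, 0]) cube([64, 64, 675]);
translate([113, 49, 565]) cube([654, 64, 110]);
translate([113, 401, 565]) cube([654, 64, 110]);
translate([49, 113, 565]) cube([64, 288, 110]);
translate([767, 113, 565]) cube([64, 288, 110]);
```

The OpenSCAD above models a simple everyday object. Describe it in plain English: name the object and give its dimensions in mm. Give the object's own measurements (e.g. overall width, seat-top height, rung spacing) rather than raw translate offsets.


A rectangular dining table. The top is 880×514×28 mm with its upper surface at z = 703 mm. It stands on four 64×64 mm square legs, each inset 49 mm from the nearest pair of top edges, running from the floor to the underside of the top. Four apron rails, 64 mm thick and 110 mm tall, run between adjacent legs with their top edges flush with the underside of the top and their outer faces flush with the legs' outer faces.


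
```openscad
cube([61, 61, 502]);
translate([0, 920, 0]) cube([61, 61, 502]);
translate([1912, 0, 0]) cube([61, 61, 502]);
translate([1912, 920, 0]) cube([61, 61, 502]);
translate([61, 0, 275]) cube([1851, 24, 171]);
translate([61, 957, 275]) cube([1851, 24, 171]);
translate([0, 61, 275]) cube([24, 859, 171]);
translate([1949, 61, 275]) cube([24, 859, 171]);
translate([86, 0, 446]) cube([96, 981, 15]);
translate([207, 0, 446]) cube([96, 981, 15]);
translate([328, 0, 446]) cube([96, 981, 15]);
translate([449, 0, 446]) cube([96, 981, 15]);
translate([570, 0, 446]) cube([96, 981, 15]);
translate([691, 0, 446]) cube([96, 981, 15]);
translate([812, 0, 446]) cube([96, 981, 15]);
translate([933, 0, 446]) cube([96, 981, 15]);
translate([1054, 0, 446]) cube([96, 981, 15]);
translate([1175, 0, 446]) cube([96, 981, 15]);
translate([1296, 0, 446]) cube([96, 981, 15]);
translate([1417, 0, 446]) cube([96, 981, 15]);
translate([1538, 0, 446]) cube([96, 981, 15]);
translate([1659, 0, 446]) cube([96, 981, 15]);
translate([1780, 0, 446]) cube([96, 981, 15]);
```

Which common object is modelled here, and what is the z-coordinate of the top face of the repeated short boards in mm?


A bed frame. The slat-top height is 461 mm.

Four posts, four rails, and a row of slats — a bed frame. Slats sit on the rails at z = 275 + 171 = 446; with slat thickness 15, the top is 461 mm.


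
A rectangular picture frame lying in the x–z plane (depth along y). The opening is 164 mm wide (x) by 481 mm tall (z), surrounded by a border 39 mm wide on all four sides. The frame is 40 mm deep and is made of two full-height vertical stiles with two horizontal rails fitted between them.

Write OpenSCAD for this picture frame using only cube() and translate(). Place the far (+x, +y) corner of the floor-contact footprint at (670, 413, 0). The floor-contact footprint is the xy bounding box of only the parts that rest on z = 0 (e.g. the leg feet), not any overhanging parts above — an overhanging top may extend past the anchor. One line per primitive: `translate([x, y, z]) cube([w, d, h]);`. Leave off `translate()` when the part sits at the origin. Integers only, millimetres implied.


translate([428, 373, 0]) cube([39, 40, 559]);
translate([631, 373, 0]) cube([39, 40, 559]);
translate([467, 373, 0]) cube([164, 40, 39]);
translate([467, 373, 520]) cube([164, 40, 39]);


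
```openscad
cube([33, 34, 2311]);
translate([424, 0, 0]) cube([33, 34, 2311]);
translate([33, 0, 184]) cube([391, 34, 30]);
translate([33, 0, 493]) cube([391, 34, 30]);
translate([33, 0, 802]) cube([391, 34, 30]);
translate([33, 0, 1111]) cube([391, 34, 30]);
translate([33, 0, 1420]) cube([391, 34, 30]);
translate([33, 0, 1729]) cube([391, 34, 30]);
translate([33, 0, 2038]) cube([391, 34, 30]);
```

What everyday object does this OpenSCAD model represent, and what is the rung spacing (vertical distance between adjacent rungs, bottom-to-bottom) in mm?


A ladder. The rung spacing is 309 mm.

Two tall 33×34 posts with 7 short bars between them — a ladder. Adjacent rungs sit at z = 184 and z = 493, so the spacing is 493 − 184 = 309 mm.


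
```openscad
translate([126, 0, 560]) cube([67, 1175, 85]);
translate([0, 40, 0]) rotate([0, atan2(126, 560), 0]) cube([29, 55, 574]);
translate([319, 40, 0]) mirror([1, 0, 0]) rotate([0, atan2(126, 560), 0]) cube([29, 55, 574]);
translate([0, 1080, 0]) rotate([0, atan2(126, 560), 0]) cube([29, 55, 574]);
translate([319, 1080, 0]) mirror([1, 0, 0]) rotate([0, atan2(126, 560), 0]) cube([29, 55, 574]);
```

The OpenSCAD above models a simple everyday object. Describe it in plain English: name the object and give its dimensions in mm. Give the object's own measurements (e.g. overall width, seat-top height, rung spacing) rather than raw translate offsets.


A sawhorse. A 67×1175×85 mm beam (x, y, z) sits on two A-frame leg pairs. Each pair is two raked legs of 29×55 mm section (55 mm along y) splaying symmetrically in x. Each leg rises 560 mm vertically over 126 mm of horizontal reach and is 574 mm long along its own axis. Every leg's outer bottom edge rests on the floor and its outer top edge meets a bottom edge of the beam — the left legs (tilting toward +x) meet the beam's −x bottom edge, the right legs (their mirror images, tilting toward −x) meet its +x bottom edge — so the leg tops tuck under the beam, the beam's underside is 560 mm above the floor, and the feet are 319 mm apart outside-to-outside with the beam centred between them. The two leg pairs are set in 40 mm from either end of the beam.


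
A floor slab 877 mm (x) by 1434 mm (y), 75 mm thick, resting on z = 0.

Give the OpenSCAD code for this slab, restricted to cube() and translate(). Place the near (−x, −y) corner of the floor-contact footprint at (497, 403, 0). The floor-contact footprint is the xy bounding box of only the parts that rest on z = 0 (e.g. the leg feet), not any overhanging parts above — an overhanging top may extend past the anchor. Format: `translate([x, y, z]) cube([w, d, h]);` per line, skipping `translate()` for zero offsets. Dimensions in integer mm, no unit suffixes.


translate([497, 403, 0]) cube([877, 1434, 75]);


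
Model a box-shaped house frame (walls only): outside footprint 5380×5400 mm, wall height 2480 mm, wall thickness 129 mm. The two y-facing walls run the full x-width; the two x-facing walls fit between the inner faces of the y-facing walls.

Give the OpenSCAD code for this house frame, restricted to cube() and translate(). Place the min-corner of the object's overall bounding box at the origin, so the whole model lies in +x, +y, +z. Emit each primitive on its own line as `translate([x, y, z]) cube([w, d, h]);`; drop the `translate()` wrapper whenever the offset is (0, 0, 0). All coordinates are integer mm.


cube([5380, 129, 2480]);
translate([0, 5271, 0]) cube([5380, 129, 2480]);
translate([0, 129, 0]) cube([129, 5142, 2480]);
translate([5251, 129, 0]) cube([129, 5142, 2480]);


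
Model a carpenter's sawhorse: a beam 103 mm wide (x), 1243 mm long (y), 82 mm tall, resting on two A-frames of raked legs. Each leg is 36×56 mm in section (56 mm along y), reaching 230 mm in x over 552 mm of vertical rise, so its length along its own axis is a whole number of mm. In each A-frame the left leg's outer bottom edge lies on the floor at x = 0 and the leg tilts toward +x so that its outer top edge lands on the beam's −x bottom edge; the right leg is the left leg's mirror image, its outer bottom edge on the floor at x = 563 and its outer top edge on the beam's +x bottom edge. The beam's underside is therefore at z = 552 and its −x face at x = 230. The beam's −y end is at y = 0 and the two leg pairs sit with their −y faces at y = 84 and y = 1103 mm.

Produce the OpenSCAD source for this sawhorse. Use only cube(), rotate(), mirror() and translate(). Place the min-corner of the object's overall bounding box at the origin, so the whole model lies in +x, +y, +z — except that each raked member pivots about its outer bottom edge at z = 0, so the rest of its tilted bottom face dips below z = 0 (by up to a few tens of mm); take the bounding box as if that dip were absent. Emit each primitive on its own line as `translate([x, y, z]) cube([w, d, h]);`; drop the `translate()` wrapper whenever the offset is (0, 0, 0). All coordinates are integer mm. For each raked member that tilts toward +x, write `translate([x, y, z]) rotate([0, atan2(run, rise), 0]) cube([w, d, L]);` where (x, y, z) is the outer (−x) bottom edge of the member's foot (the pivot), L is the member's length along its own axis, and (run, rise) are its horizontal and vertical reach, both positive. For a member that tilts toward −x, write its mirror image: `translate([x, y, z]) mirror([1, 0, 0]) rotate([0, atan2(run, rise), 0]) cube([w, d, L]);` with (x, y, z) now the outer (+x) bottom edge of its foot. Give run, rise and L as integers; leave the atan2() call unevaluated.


translate([230, 0, 552]) cube([103, 1243, 82]);
translate([0, 84, 0]) rotate([0, atan2(230, 552), 0]) cube([36, 56, 598]);
translate([563, 84, 0]) mirror([1, 0, 0]) rotate([0, atan2(230, 552), 0]) cube([36, 56, 598]);
translate([0, 1103, 0]) rotate([0, atan2(230, 552), 0]) cube([36, 56, 598]);
translate([563, 1103, 0]) mirror([1, 0, 0]) rotate([0, atan2(230, 552), 0]) cube([36, 56, 598]);


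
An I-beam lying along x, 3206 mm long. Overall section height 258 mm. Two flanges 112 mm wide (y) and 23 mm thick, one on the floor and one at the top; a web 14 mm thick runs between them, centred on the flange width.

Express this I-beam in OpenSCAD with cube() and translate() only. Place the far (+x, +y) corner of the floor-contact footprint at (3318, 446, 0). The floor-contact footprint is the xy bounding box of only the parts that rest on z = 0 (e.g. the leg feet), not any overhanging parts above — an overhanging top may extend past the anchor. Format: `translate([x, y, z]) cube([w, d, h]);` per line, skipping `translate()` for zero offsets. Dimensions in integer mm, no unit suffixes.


translate([112, 334, 0]) cube([3206, 112, 23]);
translate([112, 383, 23]) cube([3206, 14, 212]);
translate([112, 334, 235]) cube([3206, 112, 23]);
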